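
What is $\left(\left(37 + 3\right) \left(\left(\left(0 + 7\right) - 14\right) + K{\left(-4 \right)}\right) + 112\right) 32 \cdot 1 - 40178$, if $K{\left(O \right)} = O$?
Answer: $-50674$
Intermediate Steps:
$\left(\left(37 + 3\right) \left(\left(\left(0 + 7\right) - 14\right) + K{\left(-4 \right)}\right) + 112\right) 32 \cdot 1 - 40178 = \left(\left(37 + 3\right) \left(\left(\left(0 + 7\right) - 14\right) - 4\right) + 112\right) 32 \cdot 1 - 40178 = \left(40 \left(\left(7 - 14\right) - 4\right) + 112\right) 32 - 40178 = \left(40 \left(-7 - 4\right) + 112\right) 32 - 40178 = \left(40 \left(-11\right) + 112\right) 32 - 40178 = \left(-440 + 112\right) 32 - 40178 = \left(-328\right) 32 - 40178 = -10496 - 40178 = -50674$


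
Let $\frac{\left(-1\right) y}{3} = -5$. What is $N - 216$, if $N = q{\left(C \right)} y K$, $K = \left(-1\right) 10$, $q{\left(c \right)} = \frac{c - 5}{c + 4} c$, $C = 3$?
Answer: $- \frac{612}{7} \approx -87.429$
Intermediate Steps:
$y = 15$ ($y = \left(-3\right) \left(-5\right) = 15$)
$q{\left(c \right)} = \frac{c \left(-5 + c\right)}{4 + c}$ ($q{\left(c \right)} = \frac{-5 + c}{4 + c} c = \frac{c \left(-5 + c\right)}{4 + c}$)
$K = -10$
$N = \frac{900}{7}$ ($N = \frac{3 \left(-5 + 3\right)}{4 + 3} \cdot 15 \left(-10\right) = 3 \cdot \frac{1}{7} \left(-2\right) 15 \left(-10\right) = \left(- \frac{6}{7}\right) 15 \left(-10\right) = \left(- \frac{90}{7}\right) \left(-10\right) = \frac{900}{7} \approx 128.57$)
$N - 216 = \frac{900}{7} - 216 = - \frac{612}{7}$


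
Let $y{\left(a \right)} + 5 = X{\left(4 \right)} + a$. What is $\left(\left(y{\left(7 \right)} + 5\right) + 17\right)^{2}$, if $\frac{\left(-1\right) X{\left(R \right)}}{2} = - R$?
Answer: $1024$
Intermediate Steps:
$X{\left(R \right)} = 2 R$ ($X{\left(R \right)} = - 2 \left(- R\right) = 2 R$)
$y{\left(a \right)} = 3 + a$ ($y{\left(a \right)} = -5 + \left(2 \cdot 4 + a\right) = -5 + \left(8 + a\right) = 3 + a$)
$\left(\left(y{\left(7 \right)} + 5\right) + 17\right)^{2} = \left(\left(\left(3 + 7\right) + 5\right) + 17\right)^{2} = \left(\left(10 + 5\right) + 17\right)^{2} = \left(15 + 17\right)^{2} = 32^{2} = 1024$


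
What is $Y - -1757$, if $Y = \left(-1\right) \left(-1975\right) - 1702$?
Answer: $2030$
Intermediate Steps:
$Y = 273$ ($Y = 1975 - 1702 = 273$)
$Y - -1757 = 273 - -1757 = 273 + 1757 = 2030$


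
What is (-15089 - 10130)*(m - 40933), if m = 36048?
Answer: 123194815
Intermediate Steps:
(-15089 - 10130)*(m - 40933) = (-15089 - 10130)*(36048 - 40933) = -25219*(-4885) = 123194815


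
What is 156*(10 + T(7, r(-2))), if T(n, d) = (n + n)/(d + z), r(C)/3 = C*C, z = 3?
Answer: 8528/5 ≈ 1705.6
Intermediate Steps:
r(C) = 3*C² (r(C) = 3*(C*C) = 3*C²)
T(n, d) = 2*n/(3 + d) (T(n, d) = (n + n)/(d + 3) = (2*n)/(3 + d) = 2*n/(3 + d))
156*(10 + T(7, r(-2))) = 156*(10 + 2*7/(3 + 3*(-2)²)) = 156*(10 + 2*7/(3 + 3*4)) = 156*(10 + 2*7/(3 + 12)) = 156*(10 + 2*7/15) = 156*(10 + 2*7*(1/15)) = 156*(10 + 14/15) = 156*(164/15) = 8528/5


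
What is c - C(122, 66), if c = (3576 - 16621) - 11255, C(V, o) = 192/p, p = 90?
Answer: -364532/15 ≈ -24302.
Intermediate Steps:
C(V, o) = 32/15 (C(V, o) = 192/90 = 192*(1/90) = 32/15)
c = -24300 (c = -13045 - 11255 = -24300)
c - C(122, 66) = -24300 - 1*32/15 = -24300 - 32/15 = -364532/15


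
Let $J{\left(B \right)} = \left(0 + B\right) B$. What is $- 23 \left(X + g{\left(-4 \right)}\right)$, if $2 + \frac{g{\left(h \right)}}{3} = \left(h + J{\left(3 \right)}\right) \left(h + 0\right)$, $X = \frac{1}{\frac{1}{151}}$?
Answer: $-1955$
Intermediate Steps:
$J{\left(B \right)} = B^{2}$ ($J{\left(B \right)} = B B = B^{2}$)
$X = 151$ ($X = \frac{1}{\frac{1}{151}} = 151$)
$g{\left(h \right)} = -6 + 3 h \left(9 + h\right)$ ($g{\left(h \right)} = -6 + 3 \left(h + 3^{2}\right) \left(h + 0\right) = -6 + 3 \left(h + 9\right) h = -6 + 3 \left(9 + h\right) h = -6 + 3 h \left(9 + h\right)$)
$- 23 \left(X + g{\left(-4 \right)}\right) = - 23 \left(151 + \left(-6 + 3 \left(-4\right)^{2} + 27 \left(-4\right)\right)\right) = - 23 \left(151 - 66\right) = \left(-23\right) 85 = -1955$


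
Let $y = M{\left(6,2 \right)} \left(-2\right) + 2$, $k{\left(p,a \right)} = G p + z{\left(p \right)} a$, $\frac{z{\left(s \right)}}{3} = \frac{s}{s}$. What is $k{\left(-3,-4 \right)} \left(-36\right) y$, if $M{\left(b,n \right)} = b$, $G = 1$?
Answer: $-5400$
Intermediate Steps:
$z{\left(s \right)} = 3$ ($z{\left(s \right)} = 3 \frac{s}{s} = 3 \cdot 1 = 3$)
$k{\left(p,a \right)} = p + 3 a$ ($k{\left(p,a \right)} = 1 p + 3 a = p + 3 a$)
$y = -10$ ($y = 6 \left(-2\right) + 2 = -12 + 2 = -10$)
$k{\left(-3,-4 \right)} \left(-36\right) y = \left(-3 + 3 \left(-4\right)\right) \left(-36\right) \left(-10\right) = \left(-3 - 12\right) \left(-36\right) \left(-10\right) = \left(-15\right) \left(-36\right) \left(-10\right) = 540 \left(-10\right) = -5400$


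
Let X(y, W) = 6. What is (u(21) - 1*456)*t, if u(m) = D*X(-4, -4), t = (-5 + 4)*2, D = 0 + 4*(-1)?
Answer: 960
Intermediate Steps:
D = -4 (D = 0 - 4 = -4)
t = -2 (t = -1*2 = -2)
u(m) = -24 (u(m) = -4*6 = -24)
(u(21) - 1*456)*t = (-24 - 1*456)*(-2) = (-24 - 456)*(-2) = -480*(-2) = 960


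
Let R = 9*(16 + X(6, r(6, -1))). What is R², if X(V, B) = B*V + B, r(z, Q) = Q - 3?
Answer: 11664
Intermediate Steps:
r(z, Q) = -3 + Q
X(V, B) = B + B*V
R = -108 (R = 9*(16 + (-3 - 1)*(1 + 6)) = 9*(16 - 4*7) = 9*(16 - 28) = 9*(-12) = -108)
R² = (-108)² = 11664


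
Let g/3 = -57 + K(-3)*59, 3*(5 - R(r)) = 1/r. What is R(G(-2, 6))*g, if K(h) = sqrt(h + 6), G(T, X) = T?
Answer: -1767/2 + 1829*sqrt(3)/2 ≈ 700.46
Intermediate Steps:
K(h) = sqrt(6 + h)
R(r) = 5 - 1/(3*r)
g = -171 + 177*sqrt(3) (g = 3*(-57 + sqrt(6 - 3)*59) = 3*(-57 + sqrt(3)*59) = 3*(-57 + 59*sqrt(3)) = -171 + 177*sqrt(3) ≈ 135.57)
R(G(-2, 6))*g = (5 - 1/3/(-2))*(-171 + 177*sqrt(3)) = (5 - 1/3*(-1/2))*(-171 + 177*sqrt(3)) = (5 + 1/6)*(-171 + 177*sqrt(3)) = 31*(-171 + 177*sqrt(3))/6 = -1767/2 + 1829*sqrt(3)/2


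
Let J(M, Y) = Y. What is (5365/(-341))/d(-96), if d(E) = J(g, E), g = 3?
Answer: 5365/32736 ≈ 0.16389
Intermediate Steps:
d(E) = E
(5365/(-341))/d(-96) = (5365/(-341))/(-96) = (5365*(-1/341))*(-1/96) = -5365/341*(-1/96) = 5365/32736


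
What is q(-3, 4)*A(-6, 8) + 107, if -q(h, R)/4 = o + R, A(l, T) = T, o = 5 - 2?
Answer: -117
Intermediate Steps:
o = 3
q(h, R) = -12 - 4*R (q(h, R) = -4*(3 + R) = -12 - 4*R)
q(-3, 4)*A(-6, 8) + 107 = (-12 - 4*4)*8 + 107 = (-12 - 16)*8 + 107 = -28*8 + 107 = -224 + 107 = -117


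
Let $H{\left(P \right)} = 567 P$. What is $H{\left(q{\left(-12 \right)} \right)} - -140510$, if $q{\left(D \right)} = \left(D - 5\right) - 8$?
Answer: $126335$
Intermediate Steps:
$q{\left(D \right)} = -13 + D$ ($q{\left(D \right)} = \left(-5 + D\right) - 8 = -13 + D$)
$H{\left(q{\left(-12 \right)} \right)} - -140510 = 567 \left(-13 - 12\right) - -140510 = 567 \left(-25\right) + 140510 = -14175 + 140510 = 126335$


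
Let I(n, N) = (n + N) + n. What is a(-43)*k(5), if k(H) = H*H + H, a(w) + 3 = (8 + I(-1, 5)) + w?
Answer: -1050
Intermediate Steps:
I(n, N) = N + 2*n (I(n, N) = (N + n) + n = N + 2*n)
a(w) = 8 + w (a(w) = -3 + ((8 + (5 + 2*(-1))) + w) = -3 + ((8 + (5 - 2)) + w) = -3 + ((8 + 3) + w) = -3 + (11 + w) = 8 + w)
k(H) = H + H**2 (k(H) = H**2 + H = H + H**2)
a(-43)*k(5) = (8 - 43)*(5*(1 + 5)) = -175*6 = -35*30 = -1050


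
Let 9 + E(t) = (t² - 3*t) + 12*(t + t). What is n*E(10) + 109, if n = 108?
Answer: 32617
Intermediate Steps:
E(t) = -9 + t² + 21*t (E(t) = -9 + ((t² - 3*t) + 12*(t + t)) = -9 + ((t² - 3*t) + 12*(2*t)) = -9 + ((t² - 3*t) + 24*t) = -9 + (t² + 21*t) = -9 + t² + 21*t)
n*E(10) + 109 = 108*(-9 + 10² + 21*10) + 109 = 108*(-9 + 100 + 210) + 109 = 108*301 + 109 = 32508 + 109 = 32617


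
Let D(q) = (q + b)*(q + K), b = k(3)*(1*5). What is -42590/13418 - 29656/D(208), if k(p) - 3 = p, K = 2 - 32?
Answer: -275275871/71055019 ≈ -3.8741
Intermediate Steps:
K = -30
k(p) = 3 + p
b = 30 (b = (3 + 3)*(1*5) = 6*5 = 30)
D(q) = (-30 + q)*(30 + q) (D(q) = (q + 30)*(q - 30) = (30 + q)*(-30 + q) = (-30 + q)*(30 + q))
-42590/13418 - 29656/D(208) = -42590/13418 - 29656/(-900 + 208**2) = -42590*1/13418 - 29656/(-900 + 43264) = -21295/6709 - 29656/42364 = -21295/6709 - 29656*1/42364 = -21295/6709 - 7414/10591 = -275275871/71055019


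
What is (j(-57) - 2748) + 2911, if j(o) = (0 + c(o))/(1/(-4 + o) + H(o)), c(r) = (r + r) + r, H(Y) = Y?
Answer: 577345/3478 ≈ 166.00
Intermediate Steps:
c(r) = 3*r (c(r) = 2*r + r = 3*r)
j(o) = 3*o/(o + 1/(-4 + o)) (j(o) = (0 + 3*o)/(1/(-4 + o) + o) = (3*o)/(o + 1/(-4 + o)) = 3*o/(o + 1/(-4 + o)))
(j(-57) - 2748) + 2911 = (3*(-57)*(-4 - 57)/(1 + (-57)**2 - 4*(-57)) - 2748) + 2911 = (3*(-57)*(-61)/(1 + 3249 + 228) - 2748) + 2911 = (3*(-57)*(-61)/3478 - 2748) + 2911 = (3*(-57)*(1/3478)*(-61) - 2748) + 2911 = (10431/3478 - 2748) + 2911 = -9547113/3478 + 2911 = 577345/3478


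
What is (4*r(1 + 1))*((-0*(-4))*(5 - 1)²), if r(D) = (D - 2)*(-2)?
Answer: 0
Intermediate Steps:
r(D) = 4 - 2*D (r(D) = (-2 + D)*(-2) = 4 - 2*D)
(4*r(1 + 1))*((-0*(-4))*(5 - 1)²) = (4*(4 - 2*(1 + 1)))*((-0*(-4))*(5 - 1)²) = (4*(4 - 2*2))*(-1*0*4²) = (4*(4 - 4))*(0*16) = (4*0)*0 = 0*0 = 0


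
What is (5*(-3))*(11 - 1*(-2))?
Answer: -195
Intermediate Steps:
(5*(-3))*(11 - 1*(-2)) = -15*(11 + 2) = -15*13 = -195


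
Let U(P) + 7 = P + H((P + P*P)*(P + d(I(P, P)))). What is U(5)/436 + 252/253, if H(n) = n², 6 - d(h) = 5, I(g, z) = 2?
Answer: 4153283/55154 ≈ 75.303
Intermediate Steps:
d(h) = 1 (d(h) = 6 - 1*5 = 6 - 5 = 1)
U(P) = -7 + P + (1 + P)²*(P + P²)² (U(P) = -7 + (P + ((P + P*P)*(P + 1))²) = -7 + (P + ((P + P²)*(1 + P))²) = -7 + (P + ((1 + P)*(P + P²))²) = -7 + (P + (1 + P)²*(P + P²)²) = -7 + P + (1 + P)²*(P + P²)²)
U(5)/436 + 252/253 = (-7 + 5 + 5²*(1 + 5² + 2*5)²)/436 + 252/253 = (-7 + 5 + 25*(1 + 25 + 10)²)*(1/436) + 252*(1/253) = (-7 + 5 + 25*36²)*(1/436) + 252/253 = (-7 + 5 + 25*1296)*(1/436) + 252/253 = (-7 + 5 + 32400)*(1/436) + 252/253 = 32398*(1/436) + 252/253 = 16199/218 + 252/253 = 4153283/55154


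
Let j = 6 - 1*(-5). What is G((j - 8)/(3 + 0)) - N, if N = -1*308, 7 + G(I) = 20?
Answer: 321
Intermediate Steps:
j = 11 (j = 6 + 5 = 11)
G(I) = 13 (G(I) = -7 + 20 = 13)
N = -308
G((j - 8)/(3 + 0)) - N = 13 - 1*(-308) = 13 + 308 = 321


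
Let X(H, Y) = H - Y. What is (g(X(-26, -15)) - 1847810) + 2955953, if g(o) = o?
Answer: 1108132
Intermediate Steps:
(g(X(-26, -15)) - 1847810) + 2955953 = ((-26 - 1*(-15)) - 1847810) + 2955953 = ((-26 + 15) - 1847810) + 2955953 = (-11 - 1847810) + 2955953 = -1847821 + 2955953 = 1108132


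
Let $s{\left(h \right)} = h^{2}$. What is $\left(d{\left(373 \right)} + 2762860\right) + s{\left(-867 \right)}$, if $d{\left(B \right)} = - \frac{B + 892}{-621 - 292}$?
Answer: $\frac{291707682}{83} \approx 3.5146 \cdot 10^{6}$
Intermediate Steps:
$d{\left(B \right)} = \frac{892}{913} + \frac{B}{913}$ ($d{\left(B \right)} = - \frac{892 + B}{-913} = - \frac{\left(892 + B\right) \left(-1\right)}{913} = - (- \frac{892}{913} - \frac{B}{913}) = \frac{892}{913} + \frac{B}{913}$)
$\left(d{\left(373 \right)} + 2762860\right) + s{\left(-867 \right)} = \left(\left(\frac{892}{913} + \frac{1}{913} \cdot 373\right) + 2762860\right) + \left(-867\right)^{2} = \left(\left(\frac{892}{913} + \frac{373}{913}\right) + 2762860\right) + 751689 = \left(\frac{115}{83} + 2762860\right) + 751689 = \frac{229317495}{83} + 751689 = \frac{291707682}{83}$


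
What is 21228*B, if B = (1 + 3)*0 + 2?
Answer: 42456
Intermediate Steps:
B = 2 (B = 4*0 + 2 = 0 + 2 = 2)
21228*B = 21228*2 = 42456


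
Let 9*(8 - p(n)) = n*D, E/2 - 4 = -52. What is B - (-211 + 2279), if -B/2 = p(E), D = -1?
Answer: -6188/3 ≈ -2062.7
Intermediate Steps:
E = -96 (E = 8 + 2*(-52) = 8 - 104 = -96)
p(n) = 8 + n/9 (p(n) = 8 - n*(-1)/9 = 8 - (-1)*n/9 = 8 + n/9)
B = 16/3 (B = -2*(8 + (⅑)*(-96)) = -2*(8 - 32/3) = -2*(-8/3) = 16/3 ≈ 5.3333)
B - (-211 + 2279) = 16/3 - (-211 + 2279) = 16/3 - 1*2068 = 16/3 - 2068 = -6188/3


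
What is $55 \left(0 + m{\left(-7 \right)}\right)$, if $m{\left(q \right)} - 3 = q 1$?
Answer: $-220$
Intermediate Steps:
$m{\left(q \right)} = 3 + q$ ($m{\left(q \right)} = 3 + q 1 = 3 + q$)
$55 \left(0 + m{\left(-7 \right)}\right) = 55 \left(0 + \left(3 - 7\right)\right) = 55 \left(0 - 4\right) = 55 \left(-4\right) = -220$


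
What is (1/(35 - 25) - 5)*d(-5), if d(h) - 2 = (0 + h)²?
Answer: -1323/10 ≈ -132.30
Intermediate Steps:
d(h) = 2 + h² (d(h) = 2 + (0 + h)² = 2 + h²)
(1/(35 - 25) - 5)*d(-5) = (1/(35 - 25) - 5)*(2 + (-5)²) = (1/10 - 5)*(2 + 25) = (⅒ - 5)*27 = -49/10*27 = -1323/10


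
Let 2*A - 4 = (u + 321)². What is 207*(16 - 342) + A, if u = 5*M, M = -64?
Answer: -134959/2 ≈ -67480.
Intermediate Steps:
u = -320 (u = 5*(-64) = -320)
A = 5/2 (A = 2 + (-320 + 321)²/2 = 2 + (½)*1² = 2 + (½)*1 = 2 + ½ = 5/2 ≈ 2.5000)
207*(16 - 342) + A = 207*(16 - 342) + 5/2 = 207*(-326) + 5/2 = -67482 + 5/2 = -134959/2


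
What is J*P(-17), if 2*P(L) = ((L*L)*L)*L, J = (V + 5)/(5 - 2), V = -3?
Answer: 83521/3 ≈ 27840.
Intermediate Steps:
J = ⅔ (J = (-3 + 5)/(5 - 2) = 2/3 = 2*(⅓) = ⅔ ≈ 0.66667)
P(L) = L⁴/2 (P(L) = (((L*L)*L)*L)/2 = ((L²*L)*L)/2 = (L³*L)/2 = L⁴/2)
J*P(-17) = 2*((½)*(-17)⁴)/3 = 2*((½)*83521)/3 = (⅔)*(83521/2) = 83521/3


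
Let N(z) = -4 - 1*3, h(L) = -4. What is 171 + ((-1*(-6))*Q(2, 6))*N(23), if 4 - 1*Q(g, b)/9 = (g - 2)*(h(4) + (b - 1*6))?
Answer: -1341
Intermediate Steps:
Q(g, b) = 36 - 9*(-10 + b)*(-2 + g) (Q(g, b) = 36 - 9*(g - 2)*(-4 + (b - 1*6)) = 36 - 9*(-2 + g)*(-4 + (b - 6)) = 36 - 9*(-2 + g)*(-4 + (-6 + b)) = 36 - 9*(-2 + g)*(-10 + b) = 36 - 9*(-10 + b)*(-2 + g))
N(z) = -7 (N(z) = -4 - 3 = -7)
171 + ((-1*(-6))*Q(2, 6))*N(23) = 171 + ((-1*(-6))*(-144 + 18*6 + 90*2 - 9*6*2))*(-7) = 171 + (6*(-144 + 108 + 180 - 108))*(-7) = 171 + (6*36)*(-7) = 171 + 216*(-7) = 171 - 1512 = -1341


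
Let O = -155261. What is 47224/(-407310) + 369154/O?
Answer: -78846080602/31619678955 ≈ -2.4936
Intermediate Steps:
47224/(-407310) + 369154/O = 47224/(-407310) + 369154/(-155261) = 47224*(-1/407310) + 369154*(-1/155261) = -23612/203655 - 369154/155261 = -78846080602/31619678955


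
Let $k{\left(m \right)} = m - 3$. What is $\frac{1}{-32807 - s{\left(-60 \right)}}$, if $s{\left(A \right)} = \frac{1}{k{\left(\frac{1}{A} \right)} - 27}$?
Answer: $- \frac{1801}{59085347} \approx -3.0481 \cdot 10^{-5}$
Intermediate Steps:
$k{\left(m \right)} = -3 + m$ ($k{\left(m \right)} = m - 3 = -3 + m$)
$s{\left(A \right)} = \frac{1}{-30 + \frac{1}{A}}$ ($s{\left(A \right)} = \frac{1}{\left(-3 + \frac{1}{A}\right) - 27} = \frac{1}{-30 + \frac{1}{A}}$)
$\frac{1}{-32807 - s{\left(-60 \right)}} = \frac{1}{-32807 - \left(-1\right) \left(-60\right) \frac{1}{-1 + 30 \left(-60\right)}} = \frac{1}{-32807 - \left(-1\right) \left(-60\right) \frac{1}{-1 - 1800}} = \frac{1}{-32807 - \left(-1\right) \left(-60\right) \frac{1}{-1801}} = \frac{1}{-32807 - \left(-1\right) \left(-60\right) \left(- \frac{1}{1801}\right)} = \frac{1}{-32807 - - \frac{60}{1801}} = \frac{1}{-32807 + \frac{60}{1801}} = \frac{1}{- \frac{59085347}{1801}} = - \frac{1801}{59085347}$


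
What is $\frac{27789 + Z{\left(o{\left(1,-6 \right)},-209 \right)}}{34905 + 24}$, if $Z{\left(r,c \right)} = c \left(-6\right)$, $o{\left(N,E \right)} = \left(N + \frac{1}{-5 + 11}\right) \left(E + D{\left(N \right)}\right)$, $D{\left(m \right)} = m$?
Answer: $\frac{3227}{3881} \approx 0.83149$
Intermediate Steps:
$o{\left(N,E \right)} = \left(\frac{1}{6} + N\right) \left(E + N\right)$ ($o{\left(N,E \right)} = \left(N + \frac{1}{-5 + 11}\right) \left(E + N\right) = \left(N + \frac{1}{6}\right) \left(E + N\right) = \left(\frac{1}{6} + N\right) \left(E + N\right)$)
$Z{\left(r,c \right)} = - 6 c$
$\frac{27789 + Z{\left(o{\left(1,-6 \right)},-209 \right)}}{34905 + 24} = \frac{27789 - -1254}{34905 + 24} = \frac{27789 + 1254}{34929} = 29043 \cdot \frac{1}{34929} = \frac{3227}{3881}$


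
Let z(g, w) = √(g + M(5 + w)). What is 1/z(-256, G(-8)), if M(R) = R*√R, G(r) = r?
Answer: (-256 - 3*I*√3)^(-½) ≈ 0.0006341 + 0.06249*I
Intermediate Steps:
M(R) = R^(3/2)
z(g, w) = √(g + (5 + w)^(3/2))
1/z(-256, G(-8)) = 1/(√(-256 + (5 - 8)^(3/2))) = 1/(√(-256 + (-3)^(3/2))) = 1/(√(-256 - 3*I*√3)) = (-256 - 3*I*√3)^(-½)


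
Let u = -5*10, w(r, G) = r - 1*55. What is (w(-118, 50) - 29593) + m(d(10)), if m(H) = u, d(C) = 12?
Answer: -29816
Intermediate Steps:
w(r, G) = -55 + r (w(r, G) = r - 55 = -55 + r)
u = -50
m(H) = -50
(w(-118, 50) - 29593) + m(d(10)) = ((-55 - 118) - 29593) - 50 = (-173 - 29593) - 50 = -29766 - 50 = -29816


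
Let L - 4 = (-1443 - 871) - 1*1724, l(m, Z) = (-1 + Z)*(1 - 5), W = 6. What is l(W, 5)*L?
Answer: 64544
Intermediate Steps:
l(m, Z) = 4 - 4*Z (l(m, Z) = (-1 + Z)*(-4) = 4 - 4*Z)
L = -4034 (L = 4 + ((-1443 - 871) - 1*1724) = 4 + (-2314 - 1724) = 4 - 4038 = -4034)
l(W, 5)*L = (4 - 4*5)*(-4034) = (4 - 20)*(-4034) = -16*(-4034) = 64544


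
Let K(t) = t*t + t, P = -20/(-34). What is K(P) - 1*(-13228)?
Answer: 3823162/289 ≈ 13229.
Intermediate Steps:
P = 10/17 (P = -20*(-1/34) = 10/17 ≈ 0.58823)
K(t) = t + t² (K(t) = t² + t = t + t²)
K(P) - 1*(-13228) = 10*(1 + 10/17)/17 - 1*(-13228) = (10/17)*(27/17) + 13228 = 270/289 + 13228 = 3823162/289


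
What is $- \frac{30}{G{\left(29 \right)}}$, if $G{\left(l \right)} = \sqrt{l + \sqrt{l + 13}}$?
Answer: $- \frac{30}{\sqrt{29 + \sqrt{42}}} \approx -5.0365$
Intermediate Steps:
$G{\left(l \right)} = \sqrt{l + \sqrt{13 + l}}$
$- \frac{30}{G{\left(29 \right)}} = - \frac{30}{\sqrt{29 + \sqrt{13 + 29}}} = - \frac{30}{\sqrt{29 + \sqrt{42}}}$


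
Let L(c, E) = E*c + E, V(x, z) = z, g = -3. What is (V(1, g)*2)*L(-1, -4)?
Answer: 0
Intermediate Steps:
L(c, E) = E + E*c
(V(1, g)*2)*L(-1, -4) = (-3*2)*(-4*(1 - 1)) = -(-24)*0 = -6*0 = 0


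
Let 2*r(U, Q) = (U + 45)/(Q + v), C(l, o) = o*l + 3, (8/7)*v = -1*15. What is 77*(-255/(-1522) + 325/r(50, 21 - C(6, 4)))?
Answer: -582001035/57836 ≈ -10063.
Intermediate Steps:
v = -105/8 (v = 7*(-1*15)/8 = (7/8)*(-15) = -105/8 ≈ -13.125)
C(l, o) = 3 + l*o (C(l, o) = l*o + 3 = 3 + l*o)
r(U, Q) = (45 + U)/(2*(-105/8 + Q)) (r(U, Q) = ((U + 45)/(Q - 105/8))/2 = ((45 + U)/(-105/8 + Q))/2 = (45 + U)/(2*(-105/8 + Q)))
77*(-255/(-1522) + 325/r(50, 21 - C(6, 4))) = 77*(-255/(-1522) + 325/((4*(45 + 50)/(-105 + 8*(21 - (3 + 6*4)))))) = 77*(-255*(-1/1522) + 325/((4*95/(-105 + 8*(21 - (3 + 24)))))) = 77*(255/1522 + 325/((4*95/(-105 + 8*(21 - 1*27))))) = 77*(255/1522 + 325/((4*95/(-105 + 8*(21 - 27))))) = 77*(255/1522 + 325/((4*95/(-105 + 8*(-6))))) = 77*(255/1522 + 325/((4*95/(-105 - 48)))) = 77*(255/1522 + 325/((4*95/(-153)))) = 77*(255/1522 + 325/((4*(-1/153)*95))) = 77*(255/1522 + 325/(-380/153)) = 77*(255/1522 + 325*(-153/380)) = 77*(255/1522 - 9945/76) = 77*(-7558455/57836) = -582001035/57836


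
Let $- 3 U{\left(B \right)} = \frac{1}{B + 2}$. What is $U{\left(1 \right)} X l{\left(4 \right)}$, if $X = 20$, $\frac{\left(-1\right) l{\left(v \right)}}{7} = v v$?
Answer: $\frac{2240}{9} \approx 248.89$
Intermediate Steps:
$l{\left(v \right)} = - 7 v^{2}$ ($l{\left(v \right)} = - 7 v v = - 7 v^{2}$)
$U{\left(B \right)} = - \frac{1}{3 \left(2 + B\right)}$ ($U{\left(B \right)} = - \frac{1}{3 \left(B + 2\right)} = - \frac{1}{3 \left(2 + B\right)}$)
$U{\left(1 \right)} X l{\left(4 \right)} = - \frac{1}{6 + 3 \cdot 1} \cdot 20 \left(- 7 \cdot 4^{2}\right) = - \frac{1}{6 + 3} \cdot 20 \left(\left(-7\right) 16\right) = - \frac{1}{9} \cdot 20 \left(-112\right) = \left(-1\right) \frac{1}{9} \cdot 20 \left(-112\right) = \left(- \frac{1}{9}\right) 20 \left(-112\right) = \left(- \frac{20}{9}\right) \left(-112\right) = \frac{2240}{9}$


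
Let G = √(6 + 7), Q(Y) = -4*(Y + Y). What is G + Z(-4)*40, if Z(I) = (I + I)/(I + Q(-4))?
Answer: -80/7 + √13 ≈ -7.8230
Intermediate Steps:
Q(Y) = -8*Y
G = √13 ≈ 3.6056
Z(I) = 2*I/(32 + I) (Z(I) = (I + I)/(I - 8*(-4)) = (2*I)/(I + 32) = (2*I)/(32 + I) = 2*I/(32 + I))
G + Z(-4)*40 = √13 + (2*(-4)/(32 - 4))*40 = √13 + (2*(-4)/28)*40 = √13 + (2*(-4)*(1/28))*40 = √13 - 2/7*40 = √13 - 80/7 = -80/7 + √13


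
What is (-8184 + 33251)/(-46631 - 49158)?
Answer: -25067/95789 ≈ -0.26169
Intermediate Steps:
(-8184 + 33251)/(-46631 - 49158) = 25067/(-95789) = 25067*(-1/95789) = -25067/95789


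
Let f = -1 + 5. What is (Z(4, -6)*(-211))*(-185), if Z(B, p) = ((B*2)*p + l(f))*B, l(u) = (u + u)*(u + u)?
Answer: 2498240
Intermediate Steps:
f = 4
l(u) = 4*u² (l(u) = (2*u)*(2*u) = 4*u²)
Z(B, p) = B*(64 + 2*B*p) (Z(B, p) = ((B*2)*p + 4*4²)*B = ((2*B)*p + 4*16)*B = (2*B*p + 64)*B = (64 + 2*B*p)*B = B*(64 + 2*B*p))
(Z(4, -6)*(-211))*(-185) = ((2*4*(32 + 4*(-6)))*(-211))*(-185) = ((2*4*(32 - 24))*(-211))*(-185) = ((2*4*8)*(-211))*(-185) = (64*(-211))*(-185) = -13504*(-185) = 2498240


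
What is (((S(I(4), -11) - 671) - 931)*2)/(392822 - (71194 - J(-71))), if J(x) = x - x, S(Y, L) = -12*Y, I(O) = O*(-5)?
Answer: -681/80407 ≈ -0.0084694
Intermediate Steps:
I(O) = -5*O
J(x) = 0
(((S(I(4), -11) - 671) - 931)*2)/(392822 - (71194 - J(-71))) = (((-(-60)*4 - 671) - 931)*2)/(392822 - (71194 - 1*0)) = (((-12*(-20) - 671) - 931)*2)/(392822 - (71194 + 0)) = (((240 - 671) - 931)*2)/(392822 - 1*71194) = ((-431 - 931)*2)/(392822 - 71194) = -1362*2/321628 = -2724*1/321628 = -681/80407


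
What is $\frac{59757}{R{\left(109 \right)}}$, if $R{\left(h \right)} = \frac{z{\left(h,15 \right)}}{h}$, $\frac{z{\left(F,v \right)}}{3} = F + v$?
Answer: $\frac{2171171}{124} \approx 17509.0$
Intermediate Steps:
$z{\left(F,v \right)} = 3 F + 3 v$ ($z{\left(F,v \right)} = 3 \left(F + v\right) = 3 F + 3 v$)
$R{\left(h \right)} = \frac{45 + 3 h}{h}$ ($R{\left(h \right)} = \frac{3 h + 3 \cdot 15}{h} = \frac{3 h + 45}{h} = \frac{45 + 3 h}{h}$)
$\frac{59757}{R{\left(109 \right)}} = \frac{59757}{3 + \frac{45}{109}} = \frac{59757}{\frac{372}{109}} = 59757 \cdot \frac{109}{372} = \frac{2171171}{124}$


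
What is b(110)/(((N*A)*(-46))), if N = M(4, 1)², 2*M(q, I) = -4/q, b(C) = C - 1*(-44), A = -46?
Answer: 154/529 ≈ 0.29112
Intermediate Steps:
b(C) = 44 + C (b(C) = C + 44 = 44 + C)
M(q, I) = -2/q (M(q, I) = (-4/q)/2 = -2/q)
N = ¼ (N = (-2/4)² = (-2*¼)² = (-½)² = ¼ ≈ 0.25000)
b(110)/(((N*A)*(-46))) = (44 + 110)/((((¼)*(-46))*(-46))) = 154/((-23/2*(-46))) = 154/529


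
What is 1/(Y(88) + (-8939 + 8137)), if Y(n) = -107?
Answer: -1/909 ≈ -0.0011001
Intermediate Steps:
1/(Y(88) + (-8939 + 8137)) = 1/(-107 + (-8939 + 8137)) = 1/(-107 - 802) = 1/(-909) = -1/909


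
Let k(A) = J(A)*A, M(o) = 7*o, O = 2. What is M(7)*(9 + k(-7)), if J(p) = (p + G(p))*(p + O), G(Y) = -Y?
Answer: 441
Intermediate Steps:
J(p) = 0 (J(p) = (p - p)*(p + 2) = 0*(2 + p) = 0)
k(A) = 0 (k(A) = 0*A = 0)
M(7)*(9 + k(-7)) = (7*7)*(9 + 0) = 49*9 = 441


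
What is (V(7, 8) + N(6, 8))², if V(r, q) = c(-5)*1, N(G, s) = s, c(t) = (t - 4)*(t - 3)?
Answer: 6400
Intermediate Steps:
c(t) = (-4 + t)*(-3 + t)
V(r, q) = 72 (V(r, q) = (12 + (-5)² - 7*(-5))*1 = (12 + 25 + 35)*1 = 72*1 = 72)
(V(7, 8) + N(6, 8))² = (72 + 8)² = 80² = 6400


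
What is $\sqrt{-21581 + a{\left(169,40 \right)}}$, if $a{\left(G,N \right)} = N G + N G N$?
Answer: $\sqrt{255579} \approx 505.55$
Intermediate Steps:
$a{\left(G,N \right)} = G N + G N^{2}$ ($a{\left(G,N \right)} = G N + G N N = G N + G N^{2}$)
$\sqrt{-21581 + a{\left(169,40 \right)}} = \sqrt{-21581 + 169 \cdot 40 \left(1 + 40\right)} = \sqrt{-21581 + 169 \cdot 40 \cdot 41} = \sqrt{-21581 + 277160} = \sqrt{255579}$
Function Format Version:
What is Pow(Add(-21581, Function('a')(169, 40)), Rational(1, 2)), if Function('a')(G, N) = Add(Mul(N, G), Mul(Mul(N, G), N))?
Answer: Pow(255579, Rational(1, 2)) ≈ 505.55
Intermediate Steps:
Function('a')(G, N) = Add(Mul(G, N), Mul(G, Pow(N, 2))) (Function('a')(G, N) = Add(Mul(G, N), Mul(Mul(G, N), N)) = Add(Mul(G, N), Mul(G, Pow(N, 2))))
Pow(Add(-21581, Function('a')(169, 40)), Rational(1, 2)) = Pow(Add(-21581, Mul(169, 40, Add(1, 40))), Rational(1, 2)) = Pow(Add(-21581, Mul(169, 40, 41)), Rational(1, 2)) = Pow(Add(-21581, 277160), Rational(1, 2)) = Pow(255579, Rational(1, 2))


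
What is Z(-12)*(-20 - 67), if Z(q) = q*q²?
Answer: 150336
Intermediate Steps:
Z(q) = q³
Z(-12)*(-20 - 67) = (-12)³*(-20 - 67) = -1728*(-87) = 150336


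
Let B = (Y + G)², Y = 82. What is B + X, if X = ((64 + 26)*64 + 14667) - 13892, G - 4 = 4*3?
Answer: 16139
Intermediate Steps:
G = 16 (G = 4 + 4*3 = 4 + 12 = 16)
X = 6535 (X = (90*64 + 14667) - 13892 = (5760 + 14667) - 13892 = 20427 - 13892 = 6535)
B = 9604 (B = (82 + 16)² = 98² = 9604)
B + X = 9604 + 6535 = 16139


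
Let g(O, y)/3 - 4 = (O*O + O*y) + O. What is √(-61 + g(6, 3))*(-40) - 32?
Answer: -32 - 40*√131 ≈ -489.82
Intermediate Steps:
g(O, y) = 12 + 3*O + 3*O² + 3*O*y (g(O, y) = 12 + 3*((O*O + O*y) + O) = 12 + 3*((O² + O*y) + O) = 12 + 3*(O + O² + O*y) = 12 + (3*O + 3*O² + 3*O*y) = 12 + 3*O + 3*O² + 3*O*y)
√(-61 + g(6, 3))*(-40) - 32 = √(-61 + (12 + 3*6 + 3*6² + 3*6*3))*(-40) - 32 = √(-61 + (12 + 18 + 3*36 + 54))*(-40) - 32 = √(-61 + (12 + 18 + 108 + 54))*(-40) - 32 = √(-61 + 192)*(-40) - 32 = √131*(-40) - 32 = -40*√131 - 32 = -32 - 40*√131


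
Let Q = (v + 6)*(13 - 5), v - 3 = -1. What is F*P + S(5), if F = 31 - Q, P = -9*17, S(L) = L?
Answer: 5054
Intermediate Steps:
v = 2 (v = 3 - 1 = 2)
Q = 64 (Q = (2 + 6)*(13 - 5) = 8*8 = 64)
P = -153
F = -33 (F = 31 - 1*64 = 31 - 64 = -33)
F*P + S(5) = -33*(-153) + 5 = 5049 + 5 = 5054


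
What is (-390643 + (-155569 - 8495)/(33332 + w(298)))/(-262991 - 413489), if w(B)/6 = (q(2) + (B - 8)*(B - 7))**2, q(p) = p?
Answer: 4173248087030063/7226851283361920 ≈ 0.57746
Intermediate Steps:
w(B) = 6*(2 + (-8 + B)*(-7 + B))**2 (w(B) = 6*(2 + (B - 8)*(B - 7))**2 = 6*(2 + (-8 + B)*(-7 + B))**2)
(-390643 + (-155569 - 8495)/(33332 + w(298)))/(-262991 - 413489) = (-390643 + (-155569 - 8495)/(33332 + 6*(58 + 298**2 - 15*298)**2))/(-262991 - 413489) = (-390643 - 164064/(33332 + 6*(58 + 88804 - 4470)**2))/(-676480) = (-390643 - 164064/(33332 + 6*84392**2))*(-1/676480) = (-390643 - 164064/(33332 + 6*7122009664))*(-1/676480) = (-390643 - 164064/(33332 + 42732057984))*(-1/676480) = (-390643 - 164064/42732091316)*(-1/676480) = (-390643 - 164064*1/42732091316)*(-1/676480) = (-390643 - 41016/10683022829)*(-1/676480) = -4173248087030063/10683022829*(-1/676480) = 4173248087030063/7226851283361920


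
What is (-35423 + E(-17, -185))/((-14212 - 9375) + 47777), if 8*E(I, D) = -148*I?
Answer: -70217/48380 ≈ -1.4514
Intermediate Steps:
E(I, D) = -37*I/2 (E(I, D) = (-148*I)/8 = -37*I/2)
(-35423 + E(-17, -185))/((-14212 - 9375) + 47777) = (-35423 - 37/2*(-17))/((-14212 - 9375) + 47777) = (-35423 + 629/2)/(-23587 + 47777) = -70217/2/24190 = -70217/2*1/24190 = -70217/48380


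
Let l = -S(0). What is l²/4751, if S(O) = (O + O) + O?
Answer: 0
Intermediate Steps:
S(O) = 3*O (S(O) = 2*O + O = 3*O)
l = 0 (l = -3*0 = -1*0 = 0)
l²/4751 = 0²/4751 = 0*(1/4751) = 0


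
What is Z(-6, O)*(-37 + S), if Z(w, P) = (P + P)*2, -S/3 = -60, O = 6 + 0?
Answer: 3432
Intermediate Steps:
O = 6
S = 180 (S = -3*(-60) = 180)
Z(w, P) = 4*P (Z(w, P) = (2*P)*2 = 4*P)
Z(-6, O)*(-37 + S) = (4*6)*(-37 + 180) = 24*143 = 3432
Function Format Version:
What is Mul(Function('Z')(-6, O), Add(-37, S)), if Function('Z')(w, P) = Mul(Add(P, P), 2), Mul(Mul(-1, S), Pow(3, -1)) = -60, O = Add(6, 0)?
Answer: 3432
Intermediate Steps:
O = 6
S = 180 (S = Mul(-3, -60) = 180)
Function('Z')(w, P) = Mul(4, P) (Function('Z')(w, P) = Mul(Mul(2, P), 2) = Mul(4, P))
Mul(Function('Z')(-6, O), Add(-37, S)) = Mul(Mul(4, 6), Add(-37, 180)) = Mul(24, 143) = 3432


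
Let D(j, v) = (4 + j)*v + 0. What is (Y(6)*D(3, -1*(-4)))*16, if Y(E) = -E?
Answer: -2688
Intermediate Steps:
D(j, v) = v*(4 + j) (D(j, v) = v*(4 + j) + 0 = v*(4 + j))
(Y(6)*D(3, -1*(-4)))*16 = ((-1*6)*((-1*(-4))*(4 + 3)))*16 = -24*7*16 = -6*28*16 = -168*16 = -2688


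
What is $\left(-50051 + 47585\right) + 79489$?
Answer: $77023$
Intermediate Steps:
$\left(-50051 + 47585\right) + 79489 = -2466 + 79489 = 77023$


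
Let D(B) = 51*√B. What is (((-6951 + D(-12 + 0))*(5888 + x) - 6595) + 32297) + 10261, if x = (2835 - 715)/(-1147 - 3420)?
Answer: -186736858555/4567 + 2742614352*I*√3/4567 ≈ -4.0888e+7 + 1.0401e+6*I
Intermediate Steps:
x = -2120/4567 (x = 2120/(-4567) = 2120*(-1/4567) = -2120/4567 ≈ -0.46420)
(((-6951 + D(-12 + 0))*(5888 + x) - 6595) + 32297) + 10261 = (((-6951 + 51*√(-12 + 0))*(5888 - 2120/4567) - 6595) + 32297) + 10261 = (((-6951 + 51*√(-12))*(26888376/4567) - 6595) + 32297) + 10261 = (((-6951 + 51*(2*I*√3))*(26888376/4567) - 6595) + 32297) + 10261 = (((-6951 + 102*I*√3)*(26888376/4567) - 6595) + 32297) + 10261 = (((-186901101576/4567 + 2742614352*I*√3/4567) - 6595) + 32297) + 10261 = ((-186931220941/4567 + 2742614352*I*√3/4567) + 32297) + 10261 = (-186783720542/4567 + 2742614352*I*√3/4567) + 10261 = -186736858555/4567 + 2742614352*I*√3/4567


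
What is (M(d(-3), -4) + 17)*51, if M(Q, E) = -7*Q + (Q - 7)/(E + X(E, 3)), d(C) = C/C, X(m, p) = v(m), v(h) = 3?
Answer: 816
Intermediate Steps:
X(m, p) = 3
d(C) = 1
M(Q, E) = -7*Q + (-7 + Q)/(3 + E) (M(Q, E) = -7*Q + (Q - 7)/(E + 3) = -7*Q + (-7 + Q)/(3 + E))
(M(d(-3), -4) + 17)*51 = ((-7 - 20*1 - 7*(-4)*1)/(3 - 4) + 17)*51 = ((-7 - 20 + 28)/(-1) + 17)*51 = (-1*1 + 17)*51 = (-1 + 17)*51 = 16*51 = 816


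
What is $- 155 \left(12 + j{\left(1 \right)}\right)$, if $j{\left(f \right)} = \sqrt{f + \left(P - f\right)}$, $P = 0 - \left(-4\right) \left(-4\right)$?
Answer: $-1860 - 620 i \approx -1860.0 - 620.0 i$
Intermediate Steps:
$P = -16$ ($P = 0 - 16 = -16$)
$j{\left(f \right)} = 4 i$ ($j{\left(f \right)} = \sqrt{f - \left(16 + f\right)} = \sqrt{-16} = 4 i$)
$- 155 \left(12 + j{\left(1 \right)}\right) = - 155 \left(12 + 4 i\right) = -1860 - 620 i$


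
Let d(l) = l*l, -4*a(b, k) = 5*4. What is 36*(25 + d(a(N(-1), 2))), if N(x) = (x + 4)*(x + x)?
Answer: 1800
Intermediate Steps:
N(x) = 2*x*(4 + x) (N(x) = (4 + x)*(2*x) = 2*x*(4 + x))
a(b, k) = -5 (a(b, k) = -5*4/4 = -¼*20 = -5)
d(l) = l²
36*(25 + d(a(N(-1), 2))) = 36*(25 + (-5)²) = 36*(25 + 25) = 36*50 = 1800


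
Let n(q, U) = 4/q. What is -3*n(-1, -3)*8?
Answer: 96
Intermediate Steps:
-3*n(-1, -3)*8 = -12/(-1)*8 = -12*(-1)*8 = -3*(-4)*8 = 12*8 = 96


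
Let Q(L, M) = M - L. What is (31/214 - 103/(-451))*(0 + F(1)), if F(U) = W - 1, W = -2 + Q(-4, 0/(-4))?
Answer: 36023/96514 ≈ 0.37324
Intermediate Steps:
W = 2 (W = -2 + (0/(-4) - 1*(-4)) = -2 + (0*(-¼) + 4) = -2 + (0 + 4) = -2 + 4 = 2)
F(U) = 1 (F(U) = 2 - 1 = 1)
(31/214 - 103/(-451))*(0 + F(1)) = (31/214 - 103/(-451))*(0 + 1) = (31*(1/214) - 103*(-1/451))*1 = (31/214 + 103/451)*1 = (36023/96514)*1 = 36023/96514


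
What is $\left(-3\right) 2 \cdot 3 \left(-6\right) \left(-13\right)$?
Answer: $-1404$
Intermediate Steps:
$\left(-3\right) 2 \cdot 3 \left(-6\right) \left(-13\right) = \left(-6\right) 3 \left(-6\right) \left(-13\right) = \left(-18\right) \left(-6\right) \left(-13\right) = 108 \left(-13\right) = -1404$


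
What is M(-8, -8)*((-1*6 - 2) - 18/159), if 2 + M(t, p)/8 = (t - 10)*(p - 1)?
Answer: -550400/53 ≈ -10385.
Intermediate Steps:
M(t, p) = -16 + 8*(-1 + p)*(-10 + t) (M(t, p) = -16 + 8*((t - 10)*(p - 1)) = -16 + 8*((-10 + t)*(-1 + p)) = -16 + 8*((-1 + p)*(-10 + t)) = -16 + 8*(-1 + p)*(-10 + t))
M(-8, -8)*((-1*6 - 2) - 18/159) = (64 - 80*(-8) - 8*(-8) + 8*(-8)*(-8))*((-1*6 - 2) - 18/159) = (64 + 640 + 64 + 512)*((-6 - 2) - 18*1/159) = 1280*(-8 - 6/53) = 1280*(-430/53) = -550400/53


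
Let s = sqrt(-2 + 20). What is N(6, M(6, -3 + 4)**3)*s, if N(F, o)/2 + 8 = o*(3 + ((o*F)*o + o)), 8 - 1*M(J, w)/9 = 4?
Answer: 3656171501596752*sqrt(2) ≈ 5.1706e+15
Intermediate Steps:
M(J, w) = 36 (M(J, w) = 72 - 9*4 = 72 - 36 = 36)
N(F, o) = -16 + 2*o*(3 + o + F*o**2) (N(F, o) = -16 + 2*(o*(3 + ((o*F)*o + o))) = -16 + 2*(o*(3 + ((F*o)*o + o))) = -16 + 2*(o*(3 + (F*o**2 + o))) = -16 + 2*(o*(3 + (o + F*o**2))) = -16 + 2*(o*(3 + o + F*o**2)) = -16 + 2*o*(3 + o + F*o**2))
s = 3*sqrt(2) (s = sqrt(18) = 3*sqrt(2) ≈ 4.2426)
N(6, M(6, -3 + 4)**3)*s = (-16 + 2*(36**3)**2 + 6*36**3 + 2*6*(36**3)**3)*(3*sqrt(2)) = (-16 + 2*46656**2 + 6*46656 + 2*6*46656**3)*(3*sqrt(2)) = (-16 + 2*2176782336 + 279936 + 2*6*101559956668416)*(3*sqrt(2)) = (-16 + 4353564672 + 279936 + 1218719480020992)*(3*sqrt(2)) = 1218723833865584*(3*sqrt(2)) = 3656171501596752*sqrt(2)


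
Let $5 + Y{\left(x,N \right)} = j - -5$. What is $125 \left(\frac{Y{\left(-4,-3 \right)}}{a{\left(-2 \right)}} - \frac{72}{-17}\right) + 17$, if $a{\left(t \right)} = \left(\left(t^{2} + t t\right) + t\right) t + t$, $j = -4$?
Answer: $\frac{69273}{119} \approx 582.13$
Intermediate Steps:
$Y{\left(x,N \right)} = -4$ ($Y{\left(x,N \right)} = -5 - -1 = -5 + \left(-4 + 5\right) = -5 + 1 = -4$)
$a{\left(t \right)} = t + t \left(t + 2 t^{2}\right)$ ($a{\left(t \right)} = \left(\left(t^{2} + t^{2}\right) + t\right) t + t = \left(2 t^{2} + t\right) t + t = \left(t + 2 t^{2}\right) t + t = t \left(t + 2 t^{2}\right) + t = t + t \left(t + 2 t^{2}\right)$)
$125 \left(\frac{Y{\left(-4,-3 \right)}}{a{\left(-2 \right)}} - \frac{72}{-17}\right) + 17 = 125 \left(- \frac{4}{\left(-2\right) \left(1 - 2 + 2 \left(-2\right)^{2}\right)} - \frac{72}{-17}\right) + 17 = 125 \left(- \frac{4}{\left(-2\right) \left(1 - 2 + 2 \cdot 4\right)} - - \frac{72}{17}\right) + 17 = 125 \left(- \frac{4}{\left(-2\right) \left(1 - 2 + 8\right)} + \frac{72}{17}\right) + 17 = 125 \left(- \frac{4}{\left(-2\right) 7} + \frac{72}{17}\right) + 17 = 125 \left(- \frac{4}{-14} + \frac{72}{17}\right) + 17 = 125 \left(\left(-4\right) \left(- \frac{1}{14}\right) + \frac{72}{17}\right) + 17 = 125 \left(\frac{2}{7} + \frac{72}{17}\right) + 17 = 125 \cdot \frac{538}{119} + 17 = \frac{67250}{119} + 17 = \frac{69273}{119}$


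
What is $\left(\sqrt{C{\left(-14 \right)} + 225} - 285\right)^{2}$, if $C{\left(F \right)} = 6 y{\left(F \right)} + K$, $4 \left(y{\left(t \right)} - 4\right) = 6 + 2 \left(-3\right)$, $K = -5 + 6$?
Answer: $81475 - 2850 \sqrt{10} \approx 72463.0$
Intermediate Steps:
$K = 1$
$y{\left(t \right)} = 4$ ($y{\left(t \right)} = 4 + \frac{6 + 2 \left(-3\right)}{4} = 4 + \frac{6 - 6}{4} = 4 + \frac{1}{4} \cdot 0 = 4 + 0 = 4$)
$C{\left(F \right)} = 25$ ($C{\left(F \right)} = 6 \cdot 4 + 1 = 24 + 1 = 25$)
$\left(\sqrt{C{\left(-14 \right)} + 225} - 285\right)^{2} = \left(\sqrt{25 + 225} - 285\right)^{2} = \left(\sqrt{250} - 285\right)^{2} = \left(5 \sqrt{10} - 285\right)^{2} = \left(-285 + 5 \sqrt{10}\right)^{2}$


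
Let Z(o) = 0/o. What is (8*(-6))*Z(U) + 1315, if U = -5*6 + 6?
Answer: 1315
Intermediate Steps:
U = -24 (U = -30 + 6 = -24)
Z(o) = 0
(8*(-6))*Z(U) + 1315 = (8*(-6))*0 + 1315 = -48*0 + 1315 = 0 + 1315 = 1315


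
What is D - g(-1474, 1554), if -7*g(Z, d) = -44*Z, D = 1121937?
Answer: 7918415/7 ≈ 1.1312e+6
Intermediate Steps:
g(Z, d) = 44*Z/7 (g(Z, d) = -(-44)*Z/7 = 44*Z/7)
D - g(-1474, 1554) = 1121937 - 44*(-1474)/7 = 1121937 - 1*(-64856/7) = 1121937 + 64856/7 = 7918415/7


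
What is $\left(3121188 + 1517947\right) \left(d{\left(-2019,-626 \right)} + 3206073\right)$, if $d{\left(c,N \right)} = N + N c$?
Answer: $20733876260035$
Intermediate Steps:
$\left(3121188 + 1517947\right) \left(d{\left(-2019,-626 \right)} + 3206073\right) = \left(3121188 + 1517947\right) \left(- 626 \left(1 - 2019\right) + 3206073\right) = 4639135 \left(\left(-626\right) \left(-2018\right) + 3206073\right) = 4639135 \left(1263268 + 3206073\right) = 4639135 \cdot 4469341 = 20733876260035$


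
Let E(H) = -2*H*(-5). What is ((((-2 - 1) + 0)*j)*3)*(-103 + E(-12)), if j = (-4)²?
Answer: 32112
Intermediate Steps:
E(H) = 10*H
j = 16
((((-2 - 1) + 0)*j)*3)*(-103 + E(-12)) = ((((-2 - 1) + 0)*16)*3)*(-103 + 10*(-12)) = (((-3 + 0)*16)*3)*(-103 - 120) = (-3*16*3)*(-223) = -48*3*(-223) = -144*(-223) = 32112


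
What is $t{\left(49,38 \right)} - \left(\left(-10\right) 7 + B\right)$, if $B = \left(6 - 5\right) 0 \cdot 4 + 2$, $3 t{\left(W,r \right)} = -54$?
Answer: $50$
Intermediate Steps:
$t{\left(W,r \right)} = -18$ ($t{\left(W,r \right)} = \frac{1}{3} \left(-54\right) = -18$)
$B = 2$ ($B = 1 \cdot 0 \cdot 4 + 2 = 0 \cdot 4 + 2 = 0 + 2 = 2$)
$t{\left(49,38 \right)} - \left(\left(-10\right) 7 + B\right) = -18 - \left(\left(-10\right) 7 + 2\right) = -18 - \left(-70 + 2\right) = -18 - -68 = -18 + 68 = 50$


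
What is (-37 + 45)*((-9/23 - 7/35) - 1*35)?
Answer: -32744/115 ≈ -284.73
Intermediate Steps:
(-37 + 45)*((-9/23 - 7/35) - 1*35) = 8*((-9*1/23 - 7*1/35) - 35) = 8*((-9/23 - 1/5) - 35) = 8*(-68/115 - 35) = 8*(-4093/115) = -32744/115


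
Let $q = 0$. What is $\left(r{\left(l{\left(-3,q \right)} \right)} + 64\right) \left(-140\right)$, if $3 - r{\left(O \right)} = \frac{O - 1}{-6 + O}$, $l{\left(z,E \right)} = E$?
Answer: $- \frac{28070}{3} \approx -9356.7$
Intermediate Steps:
$r{\left(O \right)} = 3 - \frac{-1 + O}{-6 + O}$ ($r{\left(O \right)} = 3 - \frac{O - 1}{-6 + O} = 3 - \frac{-1 + O}{-6 + O}$)
$\left(r{\left(l{\left(-3,q \right)} \right)} + 64\right) \left(-140\right) = \left(\frac{-17 + 2 \cdot 0}{-6 + 0} + 64\right) \left(-140\right) = \left(\frac{-17 + 0}{-6} + 64\right) \left(-140\right) = \left(\left(- \frac{1}{6}\right) \left(-17\right) + 64\right) \left(-140\right) = \left(\frac{17}{6} + 64\right) \left(-140\right) = \frac{401}{6} \left(-140\right) = - \frac{28070}{3}$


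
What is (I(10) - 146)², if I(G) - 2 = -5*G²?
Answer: 414736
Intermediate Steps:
I(G) = 2 - 5*G²
(I(10) - 146)² = ((2 - 5*10²) - 146)² = ((2 - 5*100) - 146)² = ((2 - 500) - 146)² = (-498 - 146)² = (-644)² = 414736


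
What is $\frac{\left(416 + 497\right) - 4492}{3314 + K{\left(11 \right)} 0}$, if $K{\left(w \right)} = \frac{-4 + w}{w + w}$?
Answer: $- \frac{3579}{3314} \approx -1.08$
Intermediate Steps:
$K{\left(w \right)} = \frac{-4 + w}{2 w}$
$\frac{\left(416 + 497\right) - 4492}{3314 + K{\left(11 \right)} 0} = \frac{\left(416 + 497\right) - 4492}{3314 + \frac{-4 + 11}{2 \cdot 11} \cdot 0} = \frac{913 - 4492}{3314 + \frac{1}{2} \cdot \frac{1}{11} \cdot 7 \cdot 0} = - \frac{3579}{3314 + \frac{7}{22} \cdot 0} = - \frac{3579}{3314 + 0} = - \frac{3579}{3314}$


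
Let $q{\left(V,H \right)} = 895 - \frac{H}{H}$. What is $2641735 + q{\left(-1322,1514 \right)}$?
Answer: $2642629$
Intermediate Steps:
$q{\left(V,H \right)} = 894$ ($q{\left(V,H \right)} = 895 - 1 = 894$)
$2641735 + q{\left(-1322,1514 \right)} = 2641735 + 894 = 2642629$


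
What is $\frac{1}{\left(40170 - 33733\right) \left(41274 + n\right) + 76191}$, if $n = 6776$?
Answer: $\frac{1}{309374041} \approx 3.2323 \cdot 10^{-9}$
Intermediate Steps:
$\frac{1}{\left(40170 - 33733\right) \left(41274 + n\right) + 76191} = \frac{1}{\left(40170 - 33733\right) \left(41274 + 6776\right) + 76191} = \frac{1}{6437 \cdot 48050 + 76191} = \frac{1}{309297850 + 76191} = \frac{1}{309374041}$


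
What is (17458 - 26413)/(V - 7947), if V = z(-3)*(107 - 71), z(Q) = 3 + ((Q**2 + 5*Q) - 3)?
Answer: 995/907 ≈ 1.0970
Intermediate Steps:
z(Q) = Q**2 + 5*Q (z(Q) = 3 + (-3 + Q**2 + 5*Q) = Q**2 + 5*Q)
V = -216 (V = (-3*(5 - 3))*(107 - 71) = -3*2*36 = -6*36 = -216)
(17458 - 26413)/(V - 7947) = (17458 - 26413)/(-216 - 7947) = -8955/(-8163) = -8955*(-1/8163) = 995/907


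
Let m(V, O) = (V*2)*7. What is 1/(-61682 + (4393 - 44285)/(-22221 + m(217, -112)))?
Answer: -19183/1183205914 ≈ -1.6213e-5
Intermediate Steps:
m(V, O) = 14*V (m(V, O) = (2*V)*7 = 14*V)
1/(-61682 + (4393 - 44285)/(-22221 + m(217, -112))) = 1/(-61682 + (4393 - 44285)/(-22221 + 14*217)) = 1/(-61682 - 39892/(-22221 + 3038)) = 1/(-61682 - 39892/(-19183)) = 1/(-61682 - 39892*(-1/19183)) = 1/(-61682 + 39892/19183) = 1/(-1183205914/19183) = -19183/1183205914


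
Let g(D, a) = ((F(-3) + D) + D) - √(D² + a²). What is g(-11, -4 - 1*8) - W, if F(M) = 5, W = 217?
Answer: -234 - √265 ≈ -250.28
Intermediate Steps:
g(D, a) = 5 - √(D² + a²) + 2*D (g(D, a) = ((5 + D) + D) - √(D² + a²) = (5 + 2*D) - √(D² + a²) = 5 - √(D² + a²) + 2*D)
g(-11, -4 - 1*8) - W = (5 - √((-11)² + (-4 - 1*8)²) + 2*(-11)) - 1*217 = (5 - √(121 + (-4 - 8)²) - 22) - 217 = (5 - √(121 + (-12)²) - 22) - 217 = (5 - √(121 + 144) - 22) - 217 = (5 - √265 - 22) - 217 = (-17 - √265) - 217 = -234 - √265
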